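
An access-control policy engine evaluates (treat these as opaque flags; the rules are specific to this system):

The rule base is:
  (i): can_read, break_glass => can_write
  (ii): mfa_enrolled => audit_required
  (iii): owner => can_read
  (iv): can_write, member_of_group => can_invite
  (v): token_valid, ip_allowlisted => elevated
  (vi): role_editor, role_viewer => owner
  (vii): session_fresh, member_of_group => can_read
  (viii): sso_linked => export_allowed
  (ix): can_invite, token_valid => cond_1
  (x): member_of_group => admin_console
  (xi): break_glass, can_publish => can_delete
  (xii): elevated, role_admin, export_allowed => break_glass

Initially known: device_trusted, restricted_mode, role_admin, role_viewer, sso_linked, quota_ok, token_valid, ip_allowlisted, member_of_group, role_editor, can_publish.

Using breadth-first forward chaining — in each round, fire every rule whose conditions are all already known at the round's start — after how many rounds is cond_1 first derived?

5

Round 1: (v) [token_valid, ip_allowlisted => elevated]; (vi) [role_editor, role_viewer => owner]; (viii) [sso_linked => export_allowed]; (x) [member_of_group => admin_console]. New: elevated, owner, export_allowed, admin_console.
Round 2: (iii) [owner => can_read]; (xii) [elevated, role_admin, export_allowed => break_glass]. New: can_read, break_glass.
Round 3: (i) [can_read, break_glass => can_write]; (xi) [break_glass, can_publish => can_delete]. New: can_write, can_delete.
Round 4: (iv) [can_write, member_of_group => can_invite]. New: can_invite.
Round 5: (ix) [can_invite, token_valid => cond_1]. New: cond_1.
cond_1 first appears in round 5.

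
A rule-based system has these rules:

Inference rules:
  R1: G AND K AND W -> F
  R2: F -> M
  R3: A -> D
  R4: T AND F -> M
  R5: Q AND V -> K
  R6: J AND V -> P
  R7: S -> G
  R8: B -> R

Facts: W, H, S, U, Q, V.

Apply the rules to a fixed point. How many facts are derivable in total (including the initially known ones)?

Round 1: R5 [Q AND V -> K]; R7 [S -> G]. New: K, G.
Round 2: R1 [G AND K AND W -> F]. New: F.
Round 3: R2 [F -> M]. New: M.
Closure: {F, G, H, K, M, Q, S, U, V, W} — 10 facts.

10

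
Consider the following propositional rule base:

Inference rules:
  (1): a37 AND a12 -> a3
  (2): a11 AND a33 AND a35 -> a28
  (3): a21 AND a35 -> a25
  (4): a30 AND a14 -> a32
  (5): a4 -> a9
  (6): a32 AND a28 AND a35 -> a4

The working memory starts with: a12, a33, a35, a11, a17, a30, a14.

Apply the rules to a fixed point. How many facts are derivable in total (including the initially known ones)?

Round 1 — (2), (4), derive a28, a32.
Round 2 — (6), derive a4.
Round 3 — (5), derive a9.
Closure: {a11, a12, a14, a17, a28, a30, a32, a33, a35, a4, a9} — 11 facts.

11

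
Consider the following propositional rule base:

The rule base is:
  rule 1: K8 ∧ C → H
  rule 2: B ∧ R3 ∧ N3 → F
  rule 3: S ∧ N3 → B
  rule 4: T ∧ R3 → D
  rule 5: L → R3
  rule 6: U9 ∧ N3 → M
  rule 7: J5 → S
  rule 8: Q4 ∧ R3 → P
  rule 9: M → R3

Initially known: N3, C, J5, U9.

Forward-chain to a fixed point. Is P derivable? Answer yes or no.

Round 1: rule 6 [U9 ∧ N3 → M]; rule 7 [J5 → S]. New: M, S.
Round 2: rule 3 [S ∧ N3 → B]; rule 9 [M → R3]. New: B, R3.
Round 3: rule 2 [B ∧ R3 ∧ N3 → F]. New: F.
Fixed point reached. P is concluded only by rule 8; rule 8 needs Q4 (never derived).

no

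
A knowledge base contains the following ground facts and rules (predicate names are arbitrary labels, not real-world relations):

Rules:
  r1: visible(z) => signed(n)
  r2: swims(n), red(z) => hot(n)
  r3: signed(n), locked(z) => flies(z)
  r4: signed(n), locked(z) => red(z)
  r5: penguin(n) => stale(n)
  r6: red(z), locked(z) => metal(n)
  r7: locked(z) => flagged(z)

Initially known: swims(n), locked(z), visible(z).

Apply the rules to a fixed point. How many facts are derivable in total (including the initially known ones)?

Round 1: r1 [visible(z) => signed(n)]; r7 [locked(z) => flagged(z)]. Adds signed(n), flagged(z).
Round 2: r3 [signed(n), locked(z) => flies(z)]; r4 [signed(n), locked(z) => red(z)]. Adds flies(z), red(z).
Round 3: r2 [swims(n), red(z) => hot(n)]; r6 [red(z), locked(z) => metal(n)]. Adds hot(n), metal(n).
Closure: {flagged(z), flies(z), hot(n), locked(z), metal(n), red(z), signed(n), swims(n), visible(z)} — 9 facts.

9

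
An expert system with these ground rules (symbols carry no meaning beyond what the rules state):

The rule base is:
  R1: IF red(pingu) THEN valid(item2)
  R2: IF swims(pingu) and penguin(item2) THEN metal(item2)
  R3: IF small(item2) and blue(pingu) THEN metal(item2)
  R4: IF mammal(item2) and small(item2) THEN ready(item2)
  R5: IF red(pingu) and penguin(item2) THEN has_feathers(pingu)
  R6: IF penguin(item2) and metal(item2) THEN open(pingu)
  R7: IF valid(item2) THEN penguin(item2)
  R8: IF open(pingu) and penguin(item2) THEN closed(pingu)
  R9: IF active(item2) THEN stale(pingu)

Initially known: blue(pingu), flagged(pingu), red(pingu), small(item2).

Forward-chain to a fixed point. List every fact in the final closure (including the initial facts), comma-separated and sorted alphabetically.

Round 1 — R1, R3, derive valid(item2), metal(item2).
Round 2 — R7, derive penguin(item2).
Round 3 — R5, R6, derive has_feathers(pingu), open(pingu).
Round 4 — R8, derive closed(pingu).

blue(pingu), closed(pingu), flagged(pingu), has_feathers(pingu), metal(item2), open(pingu), penguin(item2), red(pingu), small(item2), valid(item2)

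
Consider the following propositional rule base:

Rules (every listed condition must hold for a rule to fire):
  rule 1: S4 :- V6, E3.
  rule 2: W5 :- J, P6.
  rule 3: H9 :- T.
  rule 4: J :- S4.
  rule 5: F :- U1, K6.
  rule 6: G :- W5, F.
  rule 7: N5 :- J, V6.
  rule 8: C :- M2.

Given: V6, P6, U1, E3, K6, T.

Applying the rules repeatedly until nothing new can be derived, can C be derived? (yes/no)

Round 1: rule 1 [S4 :- V6, E3.]; rule 3 [H9 :- T.]; rule 5 [F :- U1, K6.]. Adds S4, H9, F.
Round 2: rule 4 [J :- S4.]. Adds J.
Round 3: rule 2 [W5 :- J, P6.]; rule 7 [N5 :- J, V6.]. Adds W5, N5.
Round 4: rule 6 [G :- W5, F.]. Adds G.
Fixed point reached. C is concluded only by rule 8; rule 8 needs M2 (never derived).

no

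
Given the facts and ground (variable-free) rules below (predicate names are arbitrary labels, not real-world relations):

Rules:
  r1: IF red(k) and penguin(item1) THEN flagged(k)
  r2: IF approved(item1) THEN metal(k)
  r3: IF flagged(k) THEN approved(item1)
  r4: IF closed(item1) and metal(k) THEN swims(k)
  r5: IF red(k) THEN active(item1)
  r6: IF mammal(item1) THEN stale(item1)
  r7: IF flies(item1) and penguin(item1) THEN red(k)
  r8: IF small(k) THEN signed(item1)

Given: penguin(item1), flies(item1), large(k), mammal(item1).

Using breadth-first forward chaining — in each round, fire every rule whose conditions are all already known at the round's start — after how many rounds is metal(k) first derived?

Round 1 — r6, r7, derive stale(item1), red(k).
Round 2 — r1, r5, derive flagged(k), active(item1).
Round 3 — r3, derive approved(item1).
Round 4 — r2, derive metal(k).
metal(k) first appears in round 4.

4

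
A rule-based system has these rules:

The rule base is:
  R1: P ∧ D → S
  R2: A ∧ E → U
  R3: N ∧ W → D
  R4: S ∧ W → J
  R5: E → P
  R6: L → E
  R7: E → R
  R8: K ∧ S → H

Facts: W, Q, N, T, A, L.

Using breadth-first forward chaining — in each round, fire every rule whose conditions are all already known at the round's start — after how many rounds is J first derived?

4

[1] R3 [N ∧ W → D]; R6 [L → E]. ⇒ new: D, E.
[2] R2 [A ∧ E → U]; R5 [E → P]; R7 [E → R]. ⇒ new: U, P, R.
[3] R1 [P ∧ D → S]. ⇒ new: S.
[4] R4 [S ∧ W → J]. ⇒ new: J.
J first appears in round 4.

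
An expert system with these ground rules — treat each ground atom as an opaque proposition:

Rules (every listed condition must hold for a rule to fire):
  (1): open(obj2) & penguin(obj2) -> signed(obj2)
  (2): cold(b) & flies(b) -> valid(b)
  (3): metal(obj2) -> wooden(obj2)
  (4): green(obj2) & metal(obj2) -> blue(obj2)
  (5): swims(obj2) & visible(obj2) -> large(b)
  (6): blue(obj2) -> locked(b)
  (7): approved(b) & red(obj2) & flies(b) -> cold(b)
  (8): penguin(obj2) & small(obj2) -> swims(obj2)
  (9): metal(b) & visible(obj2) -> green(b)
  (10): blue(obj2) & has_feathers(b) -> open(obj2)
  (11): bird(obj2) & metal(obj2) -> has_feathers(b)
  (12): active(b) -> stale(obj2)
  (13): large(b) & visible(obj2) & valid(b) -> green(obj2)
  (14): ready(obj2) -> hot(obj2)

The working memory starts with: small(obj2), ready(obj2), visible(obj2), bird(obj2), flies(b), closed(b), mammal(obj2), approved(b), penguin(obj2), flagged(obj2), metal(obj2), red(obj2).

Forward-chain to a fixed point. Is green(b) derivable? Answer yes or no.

[1] (3) [metal(obj2) -> wooden(obj2)]; (7) [approved(b) & red(obj2) & flies(b) -> cold(b)]; (8) [penguin(obj2) & small(obj2) -> swims(obj2)]; (11) [bird(obj2) & metal(obj2) -> has_feathers(b)]; (14) [ready(obj2) -> hot(obj2)]. ⇒ new: wooden(obj2), cold(b), swims(obj2), has_feathers(b), hot(obj2).
[2] (2) [cold(b) & flies(b) -> valid(b)]; (5) [swims(obj2) & visible(obj2) -> large(b)]. ⇒ new: valid(b), large(b).
[3] (13) [large(b) & visible(obj2) & valid(b) -> green(obj2)]. ⇒ new: green(obj2).
[4] (4) [green(obj2) & metal(obj2) -> blue(obj2)]. ⇒ new: blue(obj2).
[5] (6) [blue(obj2) -> locked(b)]; (10) [blue(obj2) & has_feathers(b) -> open(obj2)]. ⇒ new: locked(b), open(obj2).
[6] (1) [open(obj2) & penguin(obj2) -> signed(obj2)]. ⇒ new: signed(obj2).
Fixed point reached. green(b) is concluded only by (9); (9) needs metal(b) (never derived).

no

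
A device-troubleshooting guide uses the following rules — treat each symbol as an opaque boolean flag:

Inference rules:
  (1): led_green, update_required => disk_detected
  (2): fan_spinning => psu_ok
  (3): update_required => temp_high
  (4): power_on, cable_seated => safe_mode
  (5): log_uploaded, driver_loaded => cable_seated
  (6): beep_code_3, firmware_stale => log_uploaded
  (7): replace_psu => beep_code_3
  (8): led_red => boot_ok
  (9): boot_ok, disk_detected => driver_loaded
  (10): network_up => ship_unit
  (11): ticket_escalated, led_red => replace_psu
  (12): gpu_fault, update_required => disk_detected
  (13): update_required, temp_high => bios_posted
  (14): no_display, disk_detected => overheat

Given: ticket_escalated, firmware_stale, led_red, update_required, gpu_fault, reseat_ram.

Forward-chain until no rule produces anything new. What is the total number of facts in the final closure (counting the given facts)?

15

Round 1: (3) [update_required => temp_high]; (8) [led_red => boot_ok]; (11) [ticket_escalated, led_red => replace_psu]; (12) [gpu_fault, update_required => disk_detected]. Adds temp_high, boot_ok, replace_psu, disk_detected.
Round 2: (7) [replace_psu => beep_code_3]; (9) [boot_ok, disk_detected => driver_loaded]; (13) [update_required, temp_high => bios_posted]. Adds beep_code_3, driver_loaded, bios_posted.
Round 3: (6) [beep_code_3, firmware_stale => log_uploaded]. Adds log_uploaded.
Round 4: (5) [log_uploaded, driver_loaded => cable_seated]. Adds cable_seated.
Closure: {beep_code_3, bios_posted, boot_ok, cable_seated, disk_detected, driver_loaded, firmware_stale, gpu_fault, led_red, log_uploaded, replace_psu, reseat_ram, temp_high, ticket_escalated, update_required} — 15 facts.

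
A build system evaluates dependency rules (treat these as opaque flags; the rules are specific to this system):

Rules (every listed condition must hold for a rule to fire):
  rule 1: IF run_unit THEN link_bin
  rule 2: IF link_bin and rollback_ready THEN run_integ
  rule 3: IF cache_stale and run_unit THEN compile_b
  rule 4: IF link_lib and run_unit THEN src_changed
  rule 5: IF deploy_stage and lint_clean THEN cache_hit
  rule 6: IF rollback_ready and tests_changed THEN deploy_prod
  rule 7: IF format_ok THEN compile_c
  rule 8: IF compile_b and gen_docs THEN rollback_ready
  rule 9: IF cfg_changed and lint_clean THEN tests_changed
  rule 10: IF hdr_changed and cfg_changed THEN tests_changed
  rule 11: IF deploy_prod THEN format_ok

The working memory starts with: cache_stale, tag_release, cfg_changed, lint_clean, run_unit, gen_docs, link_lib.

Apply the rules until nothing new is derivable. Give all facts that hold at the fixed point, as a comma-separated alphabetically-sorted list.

Round 1: rule 1 [IF run_unit THEN link_bin]; rule 3 [IF cache_stale and run_unit THEN compile_b]; rule 4 [IF link_lib and run_unit THEN src_changed]; rule 9 [IF cfg_changed and lint_clean THEN tests_changed]. Adds link_bin, compile_b, src_changed, tests_changed.
Round 2: rule 8 [IF compile_b and gen_docs THEN rollback_ready]. Adds rollback_ready.
Round 3: rule 2 [IF link_bin and rollback_ready THEN run_integ]; rule 6 [IF rollback_ready and tests_changed THEN deploy_prod]. Adds run_integ, deploy_prod.
Round 4: rule 11 [IF deploy_prod THEN format_ok]. Adds format_ok.
Round 5: rule 7 [IF format_ok THEN compile_c]. Adds compile_c.

cache_stale, cfg_changed, compile_b, compile_c, deploy_prod, format_ok, gen_docs, link_bin, link_lib, lint_clean, rollback_ready, run_integ, run_unit, src_changed, tag_release, tests_changed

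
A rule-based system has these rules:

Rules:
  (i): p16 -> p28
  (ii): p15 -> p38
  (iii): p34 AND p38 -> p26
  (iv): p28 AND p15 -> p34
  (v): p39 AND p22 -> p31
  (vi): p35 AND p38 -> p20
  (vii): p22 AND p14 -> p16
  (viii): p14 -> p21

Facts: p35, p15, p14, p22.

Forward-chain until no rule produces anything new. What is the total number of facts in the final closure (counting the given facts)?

Round 1 — (ii), (vii), (viii), derive p38, p16, p21.
Round 2 — (i), (vi), derive p28, p20.
Round 3 — (iv), derive p34.
Round 4 — (iii), derive p26.
Closure: {p14, p15, p16, p20, p21, p22, p26, p28, p34, p35, p38} — 11 facts.

11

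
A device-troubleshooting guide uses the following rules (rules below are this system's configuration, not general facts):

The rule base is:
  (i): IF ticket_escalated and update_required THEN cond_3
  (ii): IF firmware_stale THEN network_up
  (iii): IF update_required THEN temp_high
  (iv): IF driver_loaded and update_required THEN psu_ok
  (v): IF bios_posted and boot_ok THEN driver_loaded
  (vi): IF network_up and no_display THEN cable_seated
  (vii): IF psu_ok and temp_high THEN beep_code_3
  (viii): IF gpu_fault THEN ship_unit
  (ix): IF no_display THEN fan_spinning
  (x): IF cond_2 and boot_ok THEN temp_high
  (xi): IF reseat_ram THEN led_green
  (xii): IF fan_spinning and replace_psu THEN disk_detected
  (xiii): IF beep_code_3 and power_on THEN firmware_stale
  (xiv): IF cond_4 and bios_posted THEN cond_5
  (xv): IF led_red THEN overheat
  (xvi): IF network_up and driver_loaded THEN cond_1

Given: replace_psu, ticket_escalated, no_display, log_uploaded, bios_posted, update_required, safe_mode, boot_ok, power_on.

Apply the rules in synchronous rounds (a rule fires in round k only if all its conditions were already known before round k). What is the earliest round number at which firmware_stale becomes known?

Round 1 — (i), (iii), (v), (ix), derive cond_3, temp_high, driver_loaded, fan_spinning.
Round 2 — (iv), (xii), derive psu_ok, disk_detected.
Round 3 — (vii), derive beep_code_3.
Round 4 — (xiii), derive firmware_stale.
firmware_stale first appears in round 4.

4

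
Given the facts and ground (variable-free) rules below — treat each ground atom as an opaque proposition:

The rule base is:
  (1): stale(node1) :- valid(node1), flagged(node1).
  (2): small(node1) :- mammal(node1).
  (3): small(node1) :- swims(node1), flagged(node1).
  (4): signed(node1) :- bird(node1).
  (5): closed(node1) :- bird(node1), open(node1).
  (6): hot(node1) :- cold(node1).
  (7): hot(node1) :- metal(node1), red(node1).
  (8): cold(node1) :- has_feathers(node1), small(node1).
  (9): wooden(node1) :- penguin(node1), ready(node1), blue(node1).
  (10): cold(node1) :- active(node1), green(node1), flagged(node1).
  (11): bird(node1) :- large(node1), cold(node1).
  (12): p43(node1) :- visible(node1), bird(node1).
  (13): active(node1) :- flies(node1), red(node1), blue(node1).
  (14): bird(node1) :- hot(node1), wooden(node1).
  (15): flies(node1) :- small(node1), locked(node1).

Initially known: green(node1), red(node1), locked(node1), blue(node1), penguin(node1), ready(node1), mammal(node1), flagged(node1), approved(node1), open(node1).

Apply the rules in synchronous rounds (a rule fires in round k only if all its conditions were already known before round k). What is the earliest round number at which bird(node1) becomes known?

[1] (2) [small(node1) :- mammal(node1).]; (9) [wooden(node1) :- penguin(node1), ready(node1), blue(node1).]. ⇒ new: small(node1), wooden(node1).
[2] (15) [flies(node1) :- small(node1), locked(node1).]. ⇒ new: flies(node1).
[3] (13) [active(node1) :- flies(node1), red(node1), blue(node1).]. ⇒ new: active(node1).
[4] (10) [cold(node1) :- active(node1), green(node1), flagged(node1).]. ⇒ new: cold(node1).
[5] (6) [hot(node1) :- cold(node1).]. ⇒ new: hot(node1).
[6] (14) [bird(node1) :- hot(node1), wooden(node1).]. ⇒ new: bird(node1).
bird(node1) first appears in round 6.

6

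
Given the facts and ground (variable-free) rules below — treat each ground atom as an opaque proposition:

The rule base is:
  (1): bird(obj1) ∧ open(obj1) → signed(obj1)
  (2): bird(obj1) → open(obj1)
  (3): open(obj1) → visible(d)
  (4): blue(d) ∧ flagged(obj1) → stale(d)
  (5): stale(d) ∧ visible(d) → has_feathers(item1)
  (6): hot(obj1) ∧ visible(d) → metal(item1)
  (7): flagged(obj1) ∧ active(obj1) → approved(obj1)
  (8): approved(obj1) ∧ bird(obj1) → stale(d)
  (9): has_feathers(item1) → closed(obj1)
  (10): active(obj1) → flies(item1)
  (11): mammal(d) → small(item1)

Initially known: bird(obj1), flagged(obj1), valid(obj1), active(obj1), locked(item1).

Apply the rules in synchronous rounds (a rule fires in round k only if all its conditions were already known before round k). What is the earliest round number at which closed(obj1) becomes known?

Round 1 — (2), (7), (10), derive open(obj1), approved(obj1), flies(item1).
Round 2 — (1), (3), (8), derive signed(obj1), visible(d), stale(d).
Round 3 — (5), derive has_feathers(item1).
Round 4 — (9), derive closed(obj1).
closed(obj1) first appears in round 4.

4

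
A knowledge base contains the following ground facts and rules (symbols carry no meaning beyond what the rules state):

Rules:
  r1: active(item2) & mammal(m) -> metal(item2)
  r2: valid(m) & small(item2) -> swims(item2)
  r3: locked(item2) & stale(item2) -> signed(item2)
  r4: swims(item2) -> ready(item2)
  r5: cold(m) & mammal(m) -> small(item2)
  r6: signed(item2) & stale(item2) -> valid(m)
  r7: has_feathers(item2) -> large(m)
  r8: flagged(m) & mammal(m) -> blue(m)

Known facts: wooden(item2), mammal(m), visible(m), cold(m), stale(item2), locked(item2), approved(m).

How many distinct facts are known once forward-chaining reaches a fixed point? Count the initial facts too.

12

Round 1 fires r3, r5, giving signed(item2), small(item2).
Round 2 fires r6, giving valid(m).
Round 3 fires r2, giving swims(item2).
Round 4 fires r4, giving ready(item2).
Closure: {approved(m), cold(m), locked(item2), mammal(m), ready(item2), signed(item2), small(item2), stale(item2), swims(item2), valid(m), visible(m), wooden(item2)} — 12 facts.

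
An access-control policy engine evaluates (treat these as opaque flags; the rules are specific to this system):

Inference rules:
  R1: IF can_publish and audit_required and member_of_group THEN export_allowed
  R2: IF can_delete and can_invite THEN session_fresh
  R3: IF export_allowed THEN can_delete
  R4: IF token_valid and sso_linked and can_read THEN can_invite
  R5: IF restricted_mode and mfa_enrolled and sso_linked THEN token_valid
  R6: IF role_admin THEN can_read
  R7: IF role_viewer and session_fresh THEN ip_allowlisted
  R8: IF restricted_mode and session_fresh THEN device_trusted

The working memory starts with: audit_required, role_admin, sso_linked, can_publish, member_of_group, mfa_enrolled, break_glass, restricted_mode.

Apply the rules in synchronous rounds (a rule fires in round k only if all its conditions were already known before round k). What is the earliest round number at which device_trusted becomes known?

4

[1] R1 [IF can_publish and audit_required and member_of_group THEN export_allowed]; R5 [IF restricted_mode and mfa_enrolled and sso_linked THEN token_valid]; R6 [IF role_admin THEN can_read]. ⇒ new: export_allowed, token_valid, can_read.
[2] R3 [IF export_allowed THEN can_delete]; R4 [IF token_valid and sso_linked and can_read THEN can_invite]. ⇒ new: can_delete, can_invite.
[3] R2 [IF can_delete and can_invite THEN session_fresh]. ⇒ new: session_fresh.
[4] R8 [IF restricted_mode and session_fresh THEN device_trusted]. ⇒ new: device_trusted.
device_trusted first appears in round 4.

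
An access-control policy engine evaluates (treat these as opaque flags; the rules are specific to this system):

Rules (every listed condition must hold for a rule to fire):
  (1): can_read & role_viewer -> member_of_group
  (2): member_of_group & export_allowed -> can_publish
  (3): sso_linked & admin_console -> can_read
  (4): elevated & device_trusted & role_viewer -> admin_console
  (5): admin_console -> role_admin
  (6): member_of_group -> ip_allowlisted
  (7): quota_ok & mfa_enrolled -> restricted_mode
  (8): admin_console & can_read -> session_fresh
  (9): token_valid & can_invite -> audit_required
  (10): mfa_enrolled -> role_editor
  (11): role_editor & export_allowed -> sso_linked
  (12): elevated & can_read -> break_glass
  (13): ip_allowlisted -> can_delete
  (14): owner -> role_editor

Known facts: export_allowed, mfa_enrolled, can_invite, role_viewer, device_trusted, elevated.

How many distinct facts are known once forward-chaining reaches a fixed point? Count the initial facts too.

17

Round 1: (4) [elevated & device_trusted & role_viewer -> admin_console]; (10) [mfa_enrolled -> role_editor]. Adds admin_console, role_editor.
Round 2: (5) [admin_console -> role_admin]; (11) [role_editor & export_allowed -> sso_linked]. Adds role_admin, sso_linked.
Round 3: (3) [sso_linked & admin_console -> can_read]. Adds can_read.
Round 4: (1) [can_read & role_viewer -> member_of_group]; (8) [admin_console & can_read -> session_fresh]; (12) [elevated & can_read -> break_glass]. Adds member_of_group, session_fresh, break_glass.
Round 5: (2) [member_of_group & export_allowed -> can_publish]; (6) [member_of_group -> ip_allowlisted]. Adds can_publish, ip_allowlisted.
Round 6: (13) [ip_allowlisted -> can_delete]. Adds can_delete.
Closure: {admin_console, break_glass, can_delete, can_invite, can_publish, can_read, device_trusted, elevated, export_allowed, ip_allowlisted, member_of_group, mfa_enrolled, role_admin, role_editor, role_viewer, session_fresh, sso_linked} — 17 facts.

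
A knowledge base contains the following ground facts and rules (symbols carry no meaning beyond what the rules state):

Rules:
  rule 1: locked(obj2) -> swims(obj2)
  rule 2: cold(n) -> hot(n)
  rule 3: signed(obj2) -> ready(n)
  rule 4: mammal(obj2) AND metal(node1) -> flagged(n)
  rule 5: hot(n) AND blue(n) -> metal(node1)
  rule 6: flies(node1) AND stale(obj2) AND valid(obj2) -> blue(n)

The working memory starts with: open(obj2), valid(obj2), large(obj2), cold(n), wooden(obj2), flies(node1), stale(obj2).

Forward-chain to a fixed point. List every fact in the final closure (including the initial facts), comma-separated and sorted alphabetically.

blue(n), cold(n), flies(node1), hot(n), large(obj2), metal(node1), open(obj2), stale(obj2), valid(obj2), wooden(obj2)

Round 1 — rule 2, rule 6, derive hot(n), blue(n).
Round 2 — rule 5, derive metal(node1).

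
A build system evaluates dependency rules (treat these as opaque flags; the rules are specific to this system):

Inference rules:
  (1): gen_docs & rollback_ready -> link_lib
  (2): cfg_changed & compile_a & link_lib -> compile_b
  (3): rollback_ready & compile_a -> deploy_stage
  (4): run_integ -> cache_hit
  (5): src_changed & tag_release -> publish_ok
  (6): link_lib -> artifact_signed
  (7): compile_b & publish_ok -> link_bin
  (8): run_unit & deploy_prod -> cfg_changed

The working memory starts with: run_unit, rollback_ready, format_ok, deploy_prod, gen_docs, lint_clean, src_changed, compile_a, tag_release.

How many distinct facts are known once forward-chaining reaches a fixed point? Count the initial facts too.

16

Round 1: (1) [gen_docs & rollback_ready -> link_lib]; (3) [rollback_ready & compile_a -> deploy_stage]; (5) [src_changed & tag_release -> publish_ok]; (8) [run_unit & deploy_prod -> cfg_changed]. Adds link_lib, deploy_stage, publish_ok, cfg_changed.
Round 2: (2) [cfg_changed & compile_a & link_lib -> compile_b]; (6) [link_lib -> artifact_signed]. Adds compile_b, artifact_signed.
Round 3: (7) [compile_b & publish_ok -> link_bin]. Adds link_bin.
Closure: {artifact_signed, cfg_changed, compile_a, compile_b, deploy_prod, deploy_stage, format_ok, gen_docs, link_bin, link_lib, lint_clean, publish_ok, rollback_ready, run_unit, src_changed, tag_release} — 16 facts.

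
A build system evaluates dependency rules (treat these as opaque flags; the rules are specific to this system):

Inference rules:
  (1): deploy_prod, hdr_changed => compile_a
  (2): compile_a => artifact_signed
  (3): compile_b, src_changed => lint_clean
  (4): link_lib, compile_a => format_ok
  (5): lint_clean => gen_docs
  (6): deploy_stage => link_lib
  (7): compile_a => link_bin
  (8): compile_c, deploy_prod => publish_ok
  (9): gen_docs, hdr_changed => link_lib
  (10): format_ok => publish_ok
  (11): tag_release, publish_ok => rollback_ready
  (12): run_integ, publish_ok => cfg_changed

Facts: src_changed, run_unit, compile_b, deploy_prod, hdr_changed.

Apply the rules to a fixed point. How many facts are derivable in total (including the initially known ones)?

Round 1 fires (1), (3), giving compile_a, lint_clean.
Round 2 fires (2), (5), (7), giving artifact_signed, gen_docs, link_bin.
Round 3 fires (9), giving link_lib.
Round 4 fires (4), giving format_ok.
Round 5 fires (10), giving publish_ok.
Closure: {artifact_signed, compile_a, compile_b, deploy_prod, format_ok, gen_docs, hdr_changed, link_bin, link_lib, lint_clean, publish_ok, run_unit, src_changed} — 13 facts.

13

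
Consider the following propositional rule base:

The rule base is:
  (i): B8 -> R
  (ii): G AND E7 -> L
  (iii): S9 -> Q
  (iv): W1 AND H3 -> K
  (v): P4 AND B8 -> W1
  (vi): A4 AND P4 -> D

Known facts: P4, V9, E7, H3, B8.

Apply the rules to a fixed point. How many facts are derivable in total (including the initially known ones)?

Round 1 fires (i), (v), giving R, W1.
Round 2 fires (iv), giving K.
Closure: {B8, E7, H3, K, P4, R, V9, W1} — 8 facts.

8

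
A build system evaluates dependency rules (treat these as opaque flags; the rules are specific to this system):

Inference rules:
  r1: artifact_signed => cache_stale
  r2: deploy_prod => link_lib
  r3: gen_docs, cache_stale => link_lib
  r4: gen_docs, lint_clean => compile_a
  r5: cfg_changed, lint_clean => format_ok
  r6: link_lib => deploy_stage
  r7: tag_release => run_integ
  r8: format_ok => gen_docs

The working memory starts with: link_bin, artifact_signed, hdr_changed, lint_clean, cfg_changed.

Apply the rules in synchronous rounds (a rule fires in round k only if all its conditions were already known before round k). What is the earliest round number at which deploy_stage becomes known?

Round 1: r1 [artifact_signed => cache_stale]; r5 [cfg_changed, lint_clean => format_ok]. Adds cache_stale, format_ok.
Round 2: r8 [format_ok => gen_docs]. Adds gen_docs.
Round 3: r3 [gen_docs, cache_stale => link_lib]; r4 [gen_docs, lint_clean => compile_a]. Adds link_lib, compile_a.
Round 4: r6 [link_lib => deploy_stage]. Adds deploy_stage.
deploy_stage first appears in round 4.

4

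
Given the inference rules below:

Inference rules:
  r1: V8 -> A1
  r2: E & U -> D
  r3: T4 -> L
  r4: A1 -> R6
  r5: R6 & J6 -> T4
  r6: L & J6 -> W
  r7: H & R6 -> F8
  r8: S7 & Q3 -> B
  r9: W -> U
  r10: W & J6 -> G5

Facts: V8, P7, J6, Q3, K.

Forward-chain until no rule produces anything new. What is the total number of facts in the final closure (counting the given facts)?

12

Round 1 fires r1, giving A1.
Round 2 fires r4, giving R6.
Round 3 fires r5, giving T4.
Round 4 fires r3, giving L.
Round 5 fires r6, giving W.
Round 6 fires r9, r10, giving U, G5.
Closure: {A1, G5, J6, K, L, P7, Q3, R6, T4, U, V8, W} — 12 facts.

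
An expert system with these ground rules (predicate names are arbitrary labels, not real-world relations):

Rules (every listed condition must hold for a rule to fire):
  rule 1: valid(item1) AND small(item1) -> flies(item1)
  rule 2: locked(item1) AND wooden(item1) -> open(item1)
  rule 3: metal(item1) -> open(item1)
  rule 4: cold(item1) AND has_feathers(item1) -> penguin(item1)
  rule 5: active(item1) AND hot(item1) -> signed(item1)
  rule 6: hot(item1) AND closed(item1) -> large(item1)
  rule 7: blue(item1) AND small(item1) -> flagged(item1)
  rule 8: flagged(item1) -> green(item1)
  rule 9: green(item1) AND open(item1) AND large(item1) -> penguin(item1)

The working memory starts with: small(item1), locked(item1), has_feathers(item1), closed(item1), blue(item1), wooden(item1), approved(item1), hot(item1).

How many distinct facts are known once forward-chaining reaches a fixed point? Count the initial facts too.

Round 1 fires rule 2, rule 6, rule 7, giving open(item1), large(item1), flagged(item1).
Round 2 fires rule 8, giving green(item1).
Round 3 fires rule 9, giving penguin(item1).
Closure: {approved(item1), blue(item1), closed(item1), flagged(item1), green(item1), has_feathers(item1), hot(item1), large(item1), locked(item1), open(item1), penguin(item1), small(item1), wooden(item1)} — 13 facts.

13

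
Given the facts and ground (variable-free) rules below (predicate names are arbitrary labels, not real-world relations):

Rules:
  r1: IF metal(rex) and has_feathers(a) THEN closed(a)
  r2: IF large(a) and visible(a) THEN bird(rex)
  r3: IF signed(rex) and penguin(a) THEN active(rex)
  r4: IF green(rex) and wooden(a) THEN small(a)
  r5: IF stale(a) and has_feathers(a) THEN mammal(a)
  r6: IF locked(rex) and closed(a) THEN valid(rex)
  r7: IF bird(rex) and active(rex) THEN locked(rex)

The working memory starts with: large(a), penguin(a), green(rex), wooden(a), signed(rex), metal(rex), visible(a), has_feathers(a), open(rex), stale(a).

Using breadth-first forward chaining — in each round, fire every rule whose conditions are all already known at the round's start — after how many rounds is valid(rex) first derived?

3

[1] r1 [IF metal(rex) and has_feathers(a) THEN closed(a)]; r2 [IF large(a) and visible(a) THEN bird(rex)]; r3 [IF signed(rex) and penguin(a) THEN active(rex)]; r4 [IF green(rex) and wooden(a) THEN small(a)]; r5 [IF stale(a) and has_feathers(a) THEN mammal(a)]. ⇒ new: closed(a), bird(rex), active(rex), small(a), mammal(a).
[2] r7 [IF bird(rex) and active(rex) THEN locked(rex)]. ⇒ new: locked(rex).
[3] r6 [IF locked(rex) and closed(a) THEN valid(rex)]. ⇒ new: valid(rex).
valid(rex) first appears in round 3.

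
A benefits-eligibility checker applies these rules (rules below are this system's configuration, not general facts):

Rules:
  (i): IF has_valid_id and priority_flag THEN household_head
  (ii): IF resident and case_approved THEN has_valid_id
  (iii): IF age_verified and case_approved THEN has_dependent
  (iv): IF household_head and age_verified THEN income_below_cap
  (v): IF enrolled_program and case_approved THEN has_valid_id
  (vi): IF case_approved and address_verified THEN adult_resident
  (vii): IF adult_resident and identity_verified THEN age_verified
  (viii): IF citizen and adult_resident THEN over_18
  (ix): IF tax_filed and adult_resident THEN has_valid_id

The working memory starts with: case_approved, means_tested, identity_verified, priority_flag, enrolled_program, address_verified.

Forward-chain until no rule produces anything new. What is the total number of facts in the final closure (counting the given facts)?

Round 1 — (v), (vi), derive has_valid_id, adult_resident.
Round 2 — (i), (vii), derive household_head, age_verified.
Round 3 — (iii), (iv), derive has_dependent, income_below_cap.
Closure: {address_verified, adult_resident, age_verified, case_approved, enrolled_program, has_dependent, has_valid_id, household_head, identity_verified, income_below_cap, means_tested, priority_flag} — 12 facts.

12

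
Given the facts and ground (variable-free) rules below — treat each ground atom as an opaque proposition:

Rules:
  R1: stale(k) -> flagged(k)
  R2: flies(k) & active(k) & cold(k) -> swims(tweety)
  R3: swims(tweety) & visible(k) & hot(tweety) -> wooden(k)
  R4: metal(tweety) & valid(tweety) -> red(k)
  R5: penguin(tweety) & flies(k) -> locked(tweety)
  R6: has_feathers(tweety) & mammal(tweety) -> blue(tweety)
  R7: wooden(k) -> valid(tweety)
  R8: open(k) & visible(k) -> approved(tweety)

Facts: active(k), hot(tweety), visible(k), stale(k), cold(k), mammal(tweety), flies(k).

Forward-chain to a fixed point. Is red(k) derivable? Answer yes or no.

Round 1: R1 [stale(k) -> flagged(k)]; R2 [flies(k) & active(k) & cold(k) -> swims(tweety)]. Adds flagged(k), swims(tweety).
Round 2: R3 [swims(tweety) & visible(k) & hot(tweety) -> wooden(k)]. Adds wooden(k).
Round 3: R7 [wooden(k) -> valid(tweety)]. Adds valid(tweety).
Fixed point reached. red(k) is concluded only by R4; R4 needs metal(tweety) (never derived).

no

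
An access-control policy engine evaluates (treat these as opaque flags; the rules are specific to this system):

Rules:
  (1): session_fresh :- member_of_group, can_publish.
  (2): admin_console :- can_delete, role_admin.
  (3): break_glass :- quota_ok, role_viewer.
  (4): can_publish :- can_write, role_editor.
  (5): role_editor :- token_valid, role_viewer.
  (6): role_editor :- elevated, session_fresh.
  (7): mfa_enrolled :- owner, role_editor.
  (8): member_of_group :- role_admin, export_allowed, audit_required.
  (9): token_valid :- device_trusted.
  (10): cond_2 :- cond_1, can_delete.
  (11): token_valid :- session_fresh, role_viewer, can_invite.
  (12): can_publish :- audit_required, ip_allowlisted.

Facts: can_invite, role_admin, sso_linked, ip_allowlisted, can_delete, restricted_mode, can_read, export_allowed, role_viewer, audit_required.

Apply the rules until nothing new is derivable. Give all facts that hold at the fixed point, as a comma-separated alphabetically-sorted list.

Round 1 fires (2), (8), (12), giving admin_console, member_of_group, can_publish.
Round 2 fires (1), giving session_fresh.
Round 3 fires (11), giving token_valid.
Round 4 fires (5), giving role_editor.

admin_console, audit_required, can_delete, can_invite, can_publish, can_read, export_allowed, ip_allowlisted, member_of_group, restricted_mode, role_admin, role_editor, role_viewer, session_fresh, sso_linked, token_valid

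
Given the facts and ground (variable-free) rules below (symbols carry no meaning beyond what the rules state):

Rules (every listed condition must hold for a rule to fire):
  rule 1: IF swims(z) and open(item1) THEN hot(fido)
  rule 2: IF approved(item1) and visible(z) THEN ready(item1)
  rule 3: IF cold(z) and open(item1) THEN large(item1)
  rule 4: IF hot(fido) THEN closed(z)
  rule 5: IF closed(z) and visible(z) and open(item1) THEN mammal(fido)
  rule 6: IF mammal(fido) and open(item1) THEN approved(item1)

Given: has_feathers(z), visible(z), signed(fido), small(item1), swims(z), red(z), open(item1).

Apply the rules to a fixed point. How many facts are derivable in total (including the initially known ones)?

Round 1 — rule 1, derive hot(fido).
Round 2 — rule 4, derive closed(z).
Round 3 — rule 5, derive mammal(fido).
Round 4 — rule 6, derive approved(item1).
Round 5 — rule 2, derive ready(item1).
Closure: {approved(item1), closed(z), has_feathers(z), hot(fido), mammal(fido), open(item1), ready(item1), red(z), signed(fido), small(item1), swims(z), visible(z)} — 12 facts.

12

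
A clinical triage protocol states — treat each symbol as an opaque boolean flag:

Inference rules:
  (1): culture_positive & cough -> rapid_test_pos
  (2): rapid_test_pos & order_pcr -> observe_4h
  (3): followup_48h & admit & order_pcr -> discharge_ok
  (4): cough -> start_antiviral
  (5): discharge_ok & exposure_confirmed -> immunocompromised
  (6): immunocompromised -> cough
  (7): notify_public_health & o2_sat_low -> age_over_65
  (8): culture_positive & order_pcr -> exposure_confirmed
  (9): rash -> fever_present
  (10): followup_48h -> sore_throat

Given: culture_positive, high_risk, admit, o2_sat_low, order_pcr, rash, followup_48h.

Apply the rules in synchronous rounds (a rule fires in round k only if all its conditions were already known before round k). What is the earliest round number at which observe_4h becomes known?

Round 1 — (3), (8), (9), (10), derive discharge_ok, exposure_confirmed, fever_present, sore_throat.
Round 2 — (5), derive immunocompromised.
Round 3 — (6), derive cough.
Round 4 — (1), (4), derive rapid_test_pos, start_antiviral.
Round 5 — (2), derive observe_4h.
observe_4h first appears in round 5.

5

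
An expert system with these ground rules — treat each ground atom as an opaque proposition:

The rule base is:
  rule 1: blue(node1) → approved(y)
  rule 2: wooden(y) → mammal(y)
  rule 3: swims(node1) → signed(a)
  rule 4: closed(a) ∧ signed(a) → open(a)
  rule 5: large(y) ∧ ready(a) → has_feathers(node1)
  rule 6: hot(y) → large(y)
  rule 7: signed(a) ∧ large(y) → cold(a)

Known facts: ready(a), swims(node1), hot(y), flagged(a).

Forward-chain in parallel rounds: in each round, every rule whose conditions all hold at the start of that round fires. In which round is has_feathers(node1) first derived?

2

Round 1 fires rule 3, rule 6, giving signed(a), large(y).
Round 2 fires rule 5, rule 7, giving has_feathers(node1), cold(a).
has_feathers(node1) first appears in round 2.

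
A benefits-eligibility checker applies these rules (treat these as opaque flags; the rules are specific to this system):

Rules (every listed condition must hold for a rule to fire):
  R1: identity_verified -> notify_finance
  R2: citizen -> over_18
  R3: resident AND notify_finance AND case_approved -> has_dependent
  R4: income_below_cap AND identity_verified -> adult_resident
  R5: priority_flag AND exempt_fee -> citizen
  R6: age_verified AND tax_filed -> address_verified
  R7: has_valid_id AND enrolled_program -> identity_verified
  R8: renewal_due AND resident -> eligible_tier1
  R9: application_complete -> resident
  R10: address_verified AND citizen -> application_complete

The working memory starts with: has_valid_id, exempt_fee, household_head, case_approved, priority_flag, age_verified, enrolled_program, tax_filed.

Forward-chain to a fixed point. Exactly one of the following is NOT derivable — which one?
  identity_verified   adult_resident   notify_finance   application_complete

adult_resident

Round 1: R5 [priority_flag AND exempt_fee -> citizen]; R6 [age_verified AND tax_filed -> address_verified]; R7 [has_valid_id AND enrolled_program -> identity_verified]. New: citizen, address_verified, identity_verified.
Round 2: R1 [identity_verified -> notify_finance]; R2 [citizen -> over_18]; R10 [address_verified AND citizen -> application_complete]. New: notify_finance, over_18, application_complete.
Round 3: R9 [application_complete -> resident]. New: resident.
Round 4: R3 [resident AND notify_finance AND case_approved -> has_dependent]. New: has_dependent.
Derived: application_complete (round 2), notify_finance (round 2), identity_verified (round 1). adult_resident never appears in any round.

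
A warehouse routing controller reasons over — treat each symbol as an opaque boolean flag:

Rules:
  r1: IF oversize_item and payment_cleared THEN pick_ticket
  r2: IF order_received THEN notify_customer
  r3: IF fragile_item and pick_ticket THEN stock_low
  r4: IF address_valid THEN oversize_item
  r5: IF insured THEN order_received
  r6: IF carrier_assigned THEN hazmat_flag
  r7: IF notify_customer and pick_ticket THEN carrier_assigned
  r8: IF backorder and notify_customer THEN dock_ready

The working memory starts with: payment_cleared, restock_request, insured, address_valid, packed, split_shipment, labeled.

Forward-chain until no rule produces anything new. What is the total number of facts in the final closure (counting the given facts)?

Round 1 — r4, r5, derive oversize_item, order_received.
Round 2 — r1, r2, derive pick_ticket, notify_customer.
Round 3 — r7, derive carrier_assigned.
Round 4 — r6, derive hazmat_flag.
Closure: {address_valid, carrier_assigned, hazmat_flag, insured, labeled, notify_customer, order_received, oversize_item, packed, payment_cleared, pick_ticket, restock_request, split_shipment} — 13 facts.

13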